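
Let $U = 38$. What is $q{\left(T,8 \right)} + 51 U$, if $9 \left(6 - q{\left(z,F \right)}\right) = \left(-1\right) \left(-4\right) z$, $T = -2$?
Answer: $\frac{17504}{9} \approx 1944.9$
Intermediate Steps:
$q{\left(z,F \right)} = 6 - \frac{4 z}{9}$ ($q{\left(z,F \right)} = 6 - \frac{\left(-1\right) \left(-4\right) z}{9} = 6 - \frac{4 z}{9}$)
$q{\left(T,8 \right)} + 51 U = \left(6 - - \frac{8}{9}\right) + 51 \cdot 38 = \left(6 + \frac{8}{9}\right) + 1938 = \frac{62}{9} + 1938 = \frac{17504}{9}$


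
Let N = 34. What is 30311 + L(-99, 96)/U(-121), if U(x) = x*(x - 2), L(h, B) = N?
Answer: 451118647/14883 ≈ 30311.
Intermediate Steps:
L(h, B) = 34
U(x) = x*(-2 + x)
30311 + L(-99, 96)/U(-121) = 30311 + 34/((-121*(-2 - 121))) = 30311 + 34/((-121*(-123))) = 30311 + 34/14883 = 451118647/14883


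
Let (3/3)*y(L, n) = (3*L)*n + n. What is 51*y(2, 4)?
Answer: 1428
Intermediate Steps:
y(L, n) = n + 3*L*n (y(L, n) = (3*L)*n + n = 3*L*n + n = n + 3*L*n)
51*y(2, 4) = 51*(4*(1 + 3*2)) = 51*(4*(1 + 6)) = 51*(4*7) = 51*28 = 1428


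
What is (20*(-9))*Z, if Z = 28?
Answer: -5040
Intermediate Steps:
(20*(-9))*Z = (20*(-9))*28 = -180*28 = -5040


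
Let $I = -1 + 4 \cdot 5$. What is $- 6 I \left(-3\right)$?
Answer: $342$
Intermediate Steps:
$I = 19$ ($I = -1 + 20 = 19$)
$- 6 I \left(-3\right) = \left(-6\right) 19 \left(-3\right) = \left(-114\right) \left(-3\right) = 342$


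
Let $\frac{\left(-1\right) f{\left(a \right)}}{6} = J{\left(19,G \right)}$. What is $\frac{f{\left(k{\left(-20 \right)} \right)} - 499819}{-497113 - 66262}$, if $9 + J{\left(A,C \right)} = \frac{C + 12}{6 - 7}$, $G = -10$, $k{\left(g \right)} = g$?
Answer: $\frac{499753}{563375} \approx 0.88707$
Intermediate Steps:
$J{\left(A,C \right)} = -21 - C$ ($J{\left(A,C \right)} = -9 + \frac{C + 12}{6 - 7} = -9 + \frac{12 + C}{-1} = -9 + \left(12 + C\right) \left(-1\right) = -9 - \left(12 + C\right) = -21 - C$)
$f{\left(a \right)} = 66$ ($f{\left(a \right)} = - 6 \left(-21 - -10\right) = - 6 \left(-21 + 10\right) = \left(-6\right) \left(-11\right) = 66$)
$\frac{f{\left(k{\left(-20 \right)} \right)} - 499819}{-497113 - 66262} = \frac{66 - 499819}{-497113 - 66262} = - \frac{499753}{-563375} = \left(-499753\right) \left(- \frac{1}{563375}\right) = \frac{499753}{563375}$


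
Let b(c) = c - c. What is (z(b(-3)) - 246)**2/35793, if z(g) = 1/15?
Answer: 13608721/8053425 ≈ 1.6898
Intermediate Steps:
b(c) = 0
z(g) = 1/15
(z(b(-3)) - 246)**2/35793 = (1/15 - 246)**2/35793 = (-3689/15)**2*(1/35793) = (13608721/225)*(1/35793) = 13608721/8053425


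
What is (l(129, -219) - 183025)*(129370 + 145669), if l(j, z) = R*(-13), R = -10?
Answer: -50303257905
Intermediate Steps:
l(j, z) = 130 (l(j, z) = -10*(-13) = 130)
(l(129, -219) - 183025)*(129370 + 145669) = (130 - 183025)*(129370 + 145669) = -182895*275039 = -50303257905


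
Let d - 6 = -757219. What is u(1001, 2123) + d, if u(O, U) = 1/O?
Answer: -757970212/1001 ≈ -7.5721e+5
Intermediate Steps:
d = -757213 (d = 6 - 757219 = -757213)
u(1001, 2123) + d = 1/1001 - 757213 = -757970212/1001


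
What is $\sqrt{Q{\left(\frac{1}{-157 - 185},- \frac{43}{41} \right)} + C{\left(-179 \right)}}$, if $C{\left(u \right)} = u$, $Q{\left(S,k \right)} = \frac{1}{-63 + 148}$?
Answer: $\frac{i \sqrt{1293190}}{85} \approx 13.379 i$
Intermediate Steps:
$Q{\left(S,k \right)} = \frac{1}{85}$
$\sqrt{Q{\left(\frac{1}{-157 - 185},- \frac{43}{41} \right)} + C{\left(-179 \right)}} = \sqrt{\frac{1}{85} - 179} = \sqrt{- \frac{15214}{85}} = \frac{i \sqrt{1293190}}{85}$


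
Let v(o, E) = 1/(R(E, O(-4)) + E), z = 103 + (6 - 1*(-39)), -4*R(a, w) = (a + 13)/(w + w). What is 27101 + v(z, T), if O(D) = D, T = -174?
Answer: 155261597/5729 ≈ 27101.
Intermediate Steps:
R(a, w) = -(13 + a)/(8*w) (R(a, w) = -(a + 13)/(4*(w + w)) = -(13 + a)/(4*(2*w)) = -(13 + a)*1/(2*w)/4 = -(13 + a)/(8*w))
z = 148 (z = 103 + (6 + 39) = 103 + 45 = 148)
v(o, E) = 1/(13/32 + 33*E/32) (v(o, E) = 1/((1/8)*(-13 - E)/(-4) + E) = 1/((1/8)*(-1/4)*(-13 - E) + E) = 1/((13/32 + E/32) + E) = 1/(13/32 + 33*E/32))
27101 + v(z, T) = 27101 + 32/(13 + 33*(-174)) = 27101 + 32/(13 - 5742) = 27101 + 32/(-5729) = 27101 + 32*(-1/5729) = 27101 - 32/5729 = 155261597/5729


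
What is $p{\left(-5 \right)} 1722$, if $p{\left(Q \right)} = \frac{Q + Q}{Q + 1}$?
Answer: $4305$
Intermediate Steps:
$p{\left(Q \right)} = \frac{2 Q}{1 + Q}$
$p{\left(-5 \right)} 1722 = 2 \left(-5\right) \frac{1}{1 - 5} \cdot 1722 = 2 \left(-5\right) \frac{1}{-4} \cdot 1722 = 2 \left(-5\right) \left(- \frac{1}{4}\right) 1722 = \frac{5}{2} \cdot 1722 = 4305$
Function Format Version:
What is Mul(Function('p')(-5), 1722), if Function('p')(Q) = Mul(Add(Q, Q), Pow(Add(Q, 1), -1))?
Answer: 4305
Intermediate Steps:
Function('p')(Q) = Mul(2, Q, Pow(Add(1, Q), -1)) (Function('p')(Q) = Mul(Mul(2, Q), Pow(Add(1, Q), -1)) = Mul(2, Q, Pow(Add(1, Q), -1)))
Mul(Function('p')(-5), 1722) = Mul(Mul(2, -5, Pow(Add(1, -5), -1)), 1722) = Mul(Mul(2, -5, Pow(-4, -1)), 1722) = Mul(Mul(2, -5, Rational(-1, 4)), 1722) = Mul(Rational(5, 2), 1722) = 4305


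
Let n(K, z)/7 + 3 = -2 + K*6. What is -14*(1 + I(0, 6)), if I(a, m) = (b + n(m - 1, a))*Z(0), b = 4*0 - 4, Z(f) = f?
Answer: -14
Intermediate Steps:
b = -4 (b = 0 - 4 = -4)
n(K, z) = -35 + 42*K (n(K, z) = -21 + 7*(-2 + K*6) = -21 + 7*(-2 + 6*K) = -21 + (-14 + 42*K) = -35 + 42*K)
I(a, m) = 0 (I(a, m) = (-4 + (-35 + 42*(m - 1)))*0 = (-4 + (-35 + 42*(-1 + m)))*0 = (-4 + (-35 + (-42 + 42*m)))*0 = (-4 + (-77 + 42*m))*0 = (-81 + 42*m)*0 = 0)
-14*(1 + I(0, 6)) = -14*(1 + 0) = -14*1 = -14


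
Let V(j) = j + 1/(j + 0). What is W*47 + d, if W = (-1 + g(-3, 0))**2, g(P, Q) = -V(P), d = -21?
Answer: 2114/9 ≈ 234.89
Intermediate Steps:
V(j) = j + 1/j
g(P, Q) = -P - 1/P (g(P, Q) = -(P + 1/P) = -P - 1/P)
W = 49/9 (W = (-1 + (-1*(-3) - 1/(-3)))**2 = (-1 + (3 - 1*(-1/3)))**2 = (-1 + (3 + 1/3))**2 = (-1 + 10/3)**2 = (7/3)**2 = 49/9 ≈ 5.4444)
W*47 + d = (49/9)*47 - 21 = 2303/9 - 21 = 2114/9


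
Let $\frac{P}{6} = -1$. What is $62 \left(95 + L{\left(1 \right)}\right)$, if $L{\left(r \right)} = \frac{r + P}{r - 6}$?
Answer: $5952$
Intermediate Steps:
$P = -6$ ($P = 6 \left(-1\right) = -6$)
$L{\left(r \right)} = 1$ ($L{\left(r \right)} = \frac{r - 6}{r - 6} = \frac{-6 + r}{-6 + r} = 1$)
$62 \left(95 + L{\left(1 \right)}\right) = 62 \left(95 + 1\right) = 62 \cdot 96 = 5952$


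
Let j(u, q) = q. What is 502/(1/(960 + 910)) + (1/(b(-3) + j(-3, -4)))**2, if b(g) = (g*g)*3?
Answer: 496593461/529 ≈ 9.3874e+5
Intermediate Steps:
b(g) = 3*g**2 (b(g) = g**2*3 = 3*g**2)
502/(1/(960 + 910)) + (1/(b(-3) + j(-3, -4)))**2 = 502/(1/(960 + 910)) + (1/(3*(-3)**2 - 4))**2 = 502/(1/1870) + (1/(3*9 - 4))**2 = 502/(1/1870) + (1/(27 - 4))**2 = 502*1870 + (1/23)**2 = 938740 + (1/23)**2 = 938740 + 1/529 = 496593461/529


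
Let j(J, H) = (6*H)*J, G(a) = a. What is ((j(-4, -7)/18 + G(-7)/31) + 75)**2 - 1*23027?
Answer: -137976839/8649 ≈ -15953.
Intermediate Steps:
j(J, H) = 6*H*J
((j(-4, -7)/18 + G(-7)/31) + 75)**2 - 1*23027 = (((6*(-7)*(-4))/18 - 7/31) + 75)**2 - 1*23027 = ((168*(1/18) - 7*1/31) + 75)**2 - 23027 = ((28/3 - 7/31) + 75)**2 - 23027 = (847/93 + 75)**2 - 23027 = (7822/93)**2 - 23027 = 61183684/8649 - 23027 = -137976839/8649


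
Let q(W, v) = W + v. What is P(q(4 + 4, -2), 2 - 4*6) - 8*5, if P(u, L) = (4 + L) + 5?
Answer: -53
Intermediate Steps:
P(u, L) = 9 + L
P(q(4 + 4, -2), 2 - 4*6) - 8*5 = (9 + (2 - 4*6)) - 8*5 = (9 + (2 - 24)) - 40 = (9 - 22) - 40 = -13 - 40 = -53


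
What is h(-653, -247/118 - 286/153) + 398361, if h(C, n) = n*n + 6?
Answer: 129851612914693/325946916 ≈ 3.9838e+5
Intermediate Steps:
h(C, n) = 6 + n² (h(C, n) = n² + 6 = 6 + n²)
h(-653, -247/118 - 286/153) + 398361 = (6 + (-247/118 - 286/153)²) + 398361 = (6 + (-71539/18054)²) + 398361 = (6 + 5117828521/325946916) + 398361 = 7073510017/325946916 + 398361 = 129851612914693/325946916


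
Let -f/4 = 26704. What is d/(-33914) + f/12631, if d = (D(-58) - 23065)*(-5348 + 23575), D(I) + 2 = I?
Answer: 5320336047801/428367734 ≈ 12420.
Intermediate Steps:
f = -106816 (f = -4*26704 = -106816)
D(I) = -2 + I
d = -421499375 (d = ((-2 - 58) - 23065)*(-5348 + 23575) = (-60 - 23065)*18227 = -23125*18227 = -421499375)
d/(-33914) + f/12631 = -421499375/(-33914) - 106816/12631 = -421499375*(-1/33914) - 106816*1/12631 = 421499375/33914 - 106816/12631 = 5320336047801/428367734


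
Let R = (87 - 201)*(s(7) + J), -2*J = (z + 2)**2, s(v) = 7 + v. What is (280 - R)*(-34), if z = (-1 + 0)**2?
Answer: -46342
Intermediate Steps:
z = 1 (z = (-1)**2 = 1)
J = -9/2 (J = -(1 + 2)**2/2 = -1/2*3**2 = -1/2*9 = -9/2 ≈ -4.5000)
R = -1083 (R = (87 - 201)*((7 + 7) - 9/2) = -114*(14 - 9/2) = -114*19/2 = -1083)
(280 - R)*(-34) = (280 - 1*(-1083))*(-34) = (280 + 1083)*(-34) = 1363*(-34) = -46342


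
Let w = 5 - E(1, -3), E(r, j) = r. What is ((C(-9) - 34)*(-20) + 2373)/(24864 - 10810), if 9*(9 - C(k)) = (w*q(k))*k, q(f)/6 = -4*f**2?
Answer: 158393/14054 ≈ 11.270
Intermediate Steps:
q(f) = -24*f**2 (q(f) = 6*(-4*f**2) = -24*f**2)
w = 4 (w = 5 - 1*1 = 5 - 1 = 4)
C(k) = 9 + 32*k**3/3 (C(k) = 9 - 4*(-24*k**2)*k/9 = 9 - (-96*k**2)*k/9 = 9 - (-32)*k**3/3 = 9 + 32*k**3/3)
((C(-9) - 34)*(-20) + 2373)/(24864 - 10810) = (((9 + (32/3)*(-9)**3) - 34)*(-20) + 2373)/(24864 - 10810) = (((9 + (32/3)*(-729)) - 34)*(-20) + 2373)/14054 = (((9 - 7776) - 34)*(-20) + 2373)*(1/14054) = ((-7767 - 34)*(-20) + 2373)*(1/14054) = (-7801*(-20) + 2373)*(1/14054) = (156020 + 2373)*(1/14054) = 158393*(1/14054) = 158393/14054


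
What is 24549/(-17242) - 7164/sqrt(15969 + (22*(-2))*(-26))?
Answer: -24549/17242 - 7164*sqrt(17113)/17113 ≈ -56.187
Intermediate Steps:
24549/(-17242) - 7164/sqrt(15969 + (22*(-2))*(-26)) = 24549*(-1/17242) - 7164/sqrt(15969 - 44*(-26)) = -24549/17242 - 7164/sqrt(15969 + 1144) = -24549/17242 - 7164*sqrt(17113)/17113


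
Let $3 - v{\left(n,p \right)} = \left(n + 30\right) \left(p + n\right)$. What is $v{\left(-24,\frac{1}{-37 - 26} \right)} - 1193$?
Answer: $- \frac{21964}{21} \approx -1045.9$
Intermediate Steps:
$v{\left(n,p \right)} = 3 - \left(30 + n\right) \left(n + p\right)$ ($v{\left(n,p \right)} = 3 - \left(n + 30\right) \left(p + n\right) = 3 - \left(30 + n\right) \left(n + p\right)$)
$v{\left(-24,\frac{1}{-37 - 26} \right)} - 1193 = \left(3 - \left(-24\right)^{2} - -720 - \frac{30}{-37 - 26} - - \frac{24}{-37 - 26}\right) - 1193 = \left(3 - 576 + 720 - \frac{30}{-63} - - \frac{24}{-63}\right) - 1193 = \left(3 - 576 + 720 - - \frac{10}{21} - \left(-24\right) \left(- \frac{1}{63}\right)\right) - 1193 = \left(3 - 576 + 720 + \frac{10}{21} - \frac{8}{21}\right) - 1193 = \frac{3089}{21} - 1193 = - \frac{21964}{21}$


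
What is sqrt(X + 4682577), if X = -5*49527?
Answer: sqrt(4434942) ≈ 2105.9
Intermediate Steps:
X = -247635
sqrt(X + 4682577) = sqrt(-247635 + 4682577) = sqrt(4434942)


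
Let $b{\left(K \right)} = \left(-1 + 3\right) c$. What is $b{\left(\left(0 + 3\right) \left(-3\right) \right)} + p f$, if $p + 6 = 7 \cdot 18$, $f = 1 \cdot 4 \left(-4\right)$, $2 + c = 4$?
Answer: $-1916$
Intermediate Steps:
$c = 2$ ($c = -2 + 4 = 2$)
$f = -16$ ($f = 4 \left(-4\right) = -16$)
$b{\left(K \right)} = 4$ ($b{\left(K \right)} = \left(-1 + 3\right) 2 = 2 \cdot 2 = 4$)
$p = 120$ ($p = -6 + 7 \cdot 18 = -6 + 126 = 120$)
$b{\left(\left(0 + 3\right) \left(-3\right) \right)} + p f = 4 + 120 \left(-16\right) = 4 - 1920 = -1916$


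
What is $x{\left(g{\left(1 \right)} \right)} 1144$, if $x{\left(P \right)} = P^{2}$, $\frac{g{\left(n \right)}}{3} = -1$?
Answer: $10296$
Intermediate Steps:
$g{\left(n \right)} = -3$ ($g{\left(n \right)} = 3 \left(-1\right) = -3$)
$x{\left(g{\left(1 \right)} \right)} 1144 = \left(-3\right)^{2} \cdot 1144 = 9 \cdot 1144 = 10296$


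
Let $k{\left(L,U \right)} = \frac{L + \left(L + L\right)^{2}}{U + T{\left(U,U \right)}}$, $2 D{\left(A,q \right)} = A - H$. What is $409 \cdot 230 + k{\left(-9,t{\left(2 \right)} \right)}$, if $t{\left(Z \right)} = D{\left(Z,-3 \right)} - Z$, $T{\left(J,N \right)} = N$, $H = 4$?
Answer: $\frac{188035}{2} \approx 94018.0$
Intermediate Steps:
$D{\left(A,q \right)} = -2 + \frac{A}{2}$ ($D{\left(A,q \right)} = \frac{A - 4}{2} = \frac{-4 + A}{2} = -2 + \frac{A}{2}$)
$t{\left(Z \right)} = -2 - \frac{Z}{2}$ ($t{\left(Z \right)} = \left(-2 + \frac{Z}{2}\right) - Z = -2 - \frac{Z}{2}$)
$k{\left(L,U \right)} = \frac{L + 4 L^{2}}{2 U}$ ($k{\left(L,U \right)} = \frac{L + \left(L + L\right)^{2}}{U + U} = \frac{L + \left(2 L\right)^{2}}{2 U} = \left(L + 4 L^{2}\right) \frac{1}{2 U} = \frac{L + 4 L^{2}}{2 U}$)
$409 \cdot 230 + k{\left(-9,t{\left(2 \right)} \right)} = 409 \cdot 230 + \frac{1}{2} \left(-9\right) \frac{1}{-2 - 1} \left(1 + 4 \left(-9\right)\right) = 94070 + \frac{1}{2} \left(-9\right) \frac{1}{-2 - 1} \left(1 - 36\right) = 94070 + \frac{1}{2} \left(-9\right) \frac{1}{-3} \left(-35\right) = 94070 + \frac{1}{2} \left(-9\right) \left(- \frac{1}{3}\right) \left(-35\right) = 94070 - \frac{105}{2} = \frac{188035}{2}$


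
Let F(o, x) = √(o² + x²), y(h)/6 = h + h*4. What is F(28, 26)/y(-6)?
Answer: -√365/90 ≈ -0.21228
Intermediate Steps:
y(h) = 30*h (y(h) = 6*(h + h*4) = 6*(h + 4*h) = 6*(5*h) = 30*h)
F(28, 26)/y(-6) = √(28² + 26²)/((30*(-6))) = √(784 + 676)/(-180) = √1460*(-1/180) = (2*√365)*(-1/180) = -√365/90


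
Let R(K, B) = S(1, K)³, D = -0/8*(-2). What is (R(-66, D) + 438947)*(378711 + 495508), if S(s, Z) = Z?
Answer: 132401341769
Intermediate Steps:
D = 0 (D = -0/8*(-2) = -3*0*(-2) = 0*(-2) = 0)
R(K, B) = K³
(R(-66, D) + 438947)*(378711 + 495508) = ((-66)³ + 438947)*(378711 + 495508) = (-287496 + 438947)*874219 = 151451*874219 = 132401341769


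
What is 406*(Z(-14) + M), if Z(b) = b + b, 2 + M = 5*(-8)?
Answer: -28420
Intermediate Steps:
M = -42 (M = -2 + 5*(-8) = -2 - 40 = -42)
Z(b) = 2*b
406*(Z(-14) + M) = 406*(2*(-14) - 42) = 406*(-28 - 42) = 406*(-70) = -28420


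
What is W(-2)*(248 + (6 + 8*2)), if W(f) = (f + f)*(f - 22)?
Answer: 25920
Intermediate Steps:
W(f) = 2*f*(-22 + f) (W(f) = (2*f)*(-22 + f) = 2*f*(-22 + f))
W(-2)*(248 + (6 + 8*2)) = (2*(-2)*(-22 - 2))*(248 + (6 + 8*2)) = (2*(-2)*(-24))*(248 + (6 + 16)) = 96*(248 + 22) = 96*270 = 25920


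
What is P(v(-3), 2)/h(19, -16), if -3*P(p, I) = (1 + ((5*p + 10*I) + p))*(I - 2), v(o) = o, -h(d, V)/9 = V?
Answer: 0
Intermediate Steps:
h(d, V) = -9*V
P(p, I) = -(-2 + I)*(1 + 6*p + 10*I)/3 (P(p, I) = -(1 + ((5*p + 10*I) + p))*(I - 2)/3 = -(1 + (6*p + 10*I))*(-2 + I)/3 = -(1 + 6*p + 10*I)*(-2 + I)/3 = -(-2 + I)*(1 + 6*p + 10*I)/3)
P(v(-3), 2)/h(19, -16) = (⅔ + 4*(-3) - 10/3*2² + (19/3)*2 - 2*2*(-3))/((-9*(-16))) = (⅔ - 12 - 10/3*4 + 38/3 + 12)/144 = (⅔ - 12 - 40/3 + 38/3 + 12)*(1/144) = 0*(1/144) = 0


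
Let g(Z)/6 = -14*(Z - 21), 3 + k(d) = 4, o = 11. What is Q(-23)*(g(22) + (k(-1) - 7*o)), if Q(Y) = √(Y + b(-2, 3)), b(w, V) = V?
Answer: -320*I*√5 ≈ -715.54*I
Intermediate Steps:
k(d) = 1 (k(d) = -3 + 4 = 1)
g(Z) = 1764 - 84*Z (g(Z) = 6*(-14*(Z - 21)) = 6*(-14*(-21 + Z)) = 6*(294 - 14*Z) = 1764 - 84*Z)
Q(Y) = √(3 + Y) (Q(Y) = √(Y + 3) = √(3 + Y))
Q(-23)*(g(22) + (k(-1) - 7*o)) = √(3 - 23)*((1764 - 84*22) + (1 - 7*11)) = √(-20)*((1764 - 1848) + (1 - 77)) = (2*I*√5)*(-84 - 76) = (2*I*√5)*(-160) = -320*I*√5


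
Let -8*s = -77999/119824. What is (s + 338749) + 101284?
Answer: 421812191535/958592 ≈ 4.4003e+5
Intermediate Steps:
s = 77999/958592 (s = -(-77999)/(8*119824) = -⅛*(-77999/119824) = 77999/958592 ≈ 0.081368)
(s + 338749) + 101284 = (77999/958592 + 338749) + 101284 = 324722159407/958592 + 101284 = 421812191535/958592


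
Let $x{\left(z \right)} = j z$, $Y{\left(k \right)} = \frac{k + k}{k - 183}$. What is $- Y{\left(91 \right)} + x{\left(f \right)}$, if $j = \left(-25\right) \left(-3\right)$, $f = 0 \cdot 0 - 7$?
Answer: $- \frac{24059}{46} \approx -523.02$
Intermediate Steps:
$Y{\left(k \right)} = \frac{2 k}{-183 + k}$
$f = -7$ ($f = 0 - 7 = -7$)
$j = 75$
$x{\left(z \right)} = 75 z$
$- Y{\left(91 \right)} + x{\left(f \right)} = - \frac{2 \cdot 91}{-183 + 91} + 75 \left(-7\right) = - \frac{2 \cdot 91}{-92} - 525 = - \frac{2 \cdot 91 \left(-1\right)}{92} - 525 = \left(-1\right) \left(- \frac{91}{46}\right) - 525 = \frac{91}{46} - 525 = - \frac{24059}{46}$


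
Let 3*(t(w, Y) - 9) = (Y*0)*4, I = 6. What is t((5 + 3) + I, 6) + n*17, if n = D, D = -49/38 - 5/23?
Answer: -14523/874 ≈ -16.617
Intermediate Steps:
D = -1317/874 (D = -49*1/38 - 5*1/23 = -49/38 - 5/23 = -1317/874 ≈ -1.5069)
t(w, Y) = 9 (t(w, Y) = 9 + ((Y*0)*4)/3 = 9 + (0*4)/3 = 9 + (⅓)*0 = 9 + 0 = 9)
n = -1317/874 ≈ -1.5069
t((5 + 3) + I, 6) + n*17 = 9 - 1317/874*17 = 9 - 22389/874 = -14523/874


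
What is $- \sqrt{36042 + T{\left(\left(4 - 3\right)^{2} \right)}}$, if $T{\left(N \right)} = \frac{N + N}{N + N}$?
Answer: $- \sqrt{36043} \approx -189.85$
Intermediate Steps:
$T{\left(N \right)} = 1$ ($T{\left(N \right)} = \frac{2 N}{2 N} = 2 N \frac{1}{2 N} = 1$)
$- \sqrt{36042 + T{\left(\left(4 - 3\right)^{2} \right)}} = - \sqrt{36042 + 1} = - \sqrt{36043}$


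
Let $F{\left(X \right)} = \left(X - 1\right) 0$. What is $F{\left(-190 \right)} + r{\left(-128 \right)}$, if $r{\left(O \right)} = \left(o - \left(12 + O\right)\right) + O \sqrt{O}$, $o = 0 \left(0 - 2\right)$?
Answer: $116 - 1024 i \sqrt{2} \approx 116.0 - 1448.2 i$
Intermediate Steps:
$F{\left(X \right)} = 0$ ($F{\left(X \right)} = \left(-1 + X\right) 0 = 0$)
$o = 0$ ($o = 0 \left(-2\right) = 0$)
$r{\left(O \right)} = -12 + O^{\frac{3}{2}} - O$ ($r{\left(O \right)} = \left(0 - \left(12 + O\right)\right) + O \sqrt{O} = \left(-12 - O\right) + O^{\frac{3}{2}} = -12 + O^{\frac{3}{2}} - O$)
$F{\left(-190 \right)} + r{\left(-128 \right)} = 0 - \left(-116 + 1024 i \sqrt{2}\right) = 0 + \left(116 - 1024 i \sqrt{2}\right) = 116 - 1024 i \sqrt{2}$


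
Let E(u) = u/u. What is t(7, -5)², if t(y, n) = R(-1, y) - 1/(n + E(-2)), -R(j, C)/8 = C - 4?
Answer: 9025/16 ≈ 564.06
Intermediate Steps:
E(u) = 1
R(j, C) = 32 - 8*C (R(j, C) = -8*(C - 4) = -8*(-4 + C) = 32 - 8*C)
t(y, n) = 32 - 1/(1 + n) - 8*y (t(y, n) = (32 - 8*y) - 1/(n + 1) = (32 - 8*y) - 1/(1 + n) = 32 - 1/(1 + n) - 8*y)
t(7, -5)² = ((31 - 8*7 - 8*(-5)*(-4 + 7))/(1 - 5))² = ((31 - 56 - 8*(-5)*3)/(-4))² = (-(31 - 56 + 120)/4)² = (-¼*95)² = (-95/4)² = 9025/16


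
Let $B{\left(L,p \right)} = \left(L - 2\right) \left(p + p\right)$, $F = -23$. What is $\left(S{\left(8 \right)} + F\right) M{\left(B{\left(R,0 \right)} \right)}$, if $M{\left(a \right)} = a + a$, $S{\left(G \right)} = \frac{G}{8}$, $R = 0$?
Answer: $0$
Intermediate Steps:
$S{\left(G \right)} = \frac{G}{8}$ ($S{\left(G \right)} = G \frac{1}{8} = \frac{G}{8}$)
$B{\left(L,p \right)} = 2 p \left(-2 + L\right)$ ($B{\left(L,p \right)} = \left(-2 + L\right) 2 p = 2 p \left(-2 + L\right)$)
$M{\left(a \right)} = 2 a$
$\left(S{\left(8 \right)} + F\right) M{\left(B{\left(R,0 \right)} \right)} = \left(\frac{1}{8} \cdot 8 - 23\right) 2 \cdot 2 \cdot 0 \left(-2 + 0\right) = \left(1 - 23\right) 2 \cdot 2 \cdot 0 \left(-2\right) = - 22 \cdot 2 \cdot 0 = \left(-22\right) 0 = 0$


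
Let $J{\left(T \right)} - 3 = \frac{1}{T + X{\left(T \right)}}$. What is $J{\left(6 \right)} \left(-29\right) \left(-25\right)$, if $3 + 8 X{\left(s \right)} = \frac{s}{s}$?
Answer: $\frac{52925}{23} \approx 2301.1$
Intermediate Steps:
$X{\left(s \right)} = - \frac{1}{4}$ ($X{\left(s \right)} = - \frac{3}{8} + \frac{s \frac{1}{s}}{8} = - \frac{3}{8} + \frac{1}{8} \cdot 1 = - \frac{3}{8} + \frac{1}{8} = - \frac{1}{4}$)
$J{\left(T \right)} = 3 + \frac{1}{- \frac{1}{4} + T}$ ($J{\left(T \right)} = 3 + \frac{1}{T - \frac{1}{4}} = 3 + \frac{1}{- \frac{1}{4} + T}$)
$J{\left(6 \right)} \left(-29\right) \left(-25\right) = \frac{1 + 12 \cdot 6}{-1 + 4 \cdot 6} \left(-29\right) \left(-25\right) = \frac{1 + 72}{-1 + 24} \left(-29\right) \left(-25\right) = \frac{1}{23} \cdot 73 \left(-29\right) \left(-25\right) = \frac{73}{23} \left(-29\right) \left(-25\right) = \left(- \frac{2117}{23}\right) \left(-25\right) = \frac{52925}{23}$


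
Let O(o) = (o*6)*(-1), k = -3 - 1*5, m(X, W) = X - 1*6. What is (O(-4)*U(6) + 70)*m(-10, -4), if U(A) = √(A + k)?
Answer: -1120 - 384*I*√2 ≈ -1120.0 - 543.06*I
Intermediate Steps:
m(X, W) = -6 + X (m(X, W) = X - 6 = -6 + X)
k = -8 (k = -3 - 5 = -8)
O(o) = -6*o (O(o) = (6*o)*(-1) = -6*o)
U(A) = √(-8 + A) (U(A) = √(A - 8) = √(-8 + A))
(O(-4)*U(6) + 70)*m(-10, -4) = ((-6*(-4))*√(-8 + 6) + 70)*(-6 - 10) = (24*√(-2) + 70)*(-16) = (24*(I*√2) + 70)*(-16) = (24*I*√2 + 70)*(-16) = (70 + 24*I*√2)*(-16) = -1120 - 384*I*√2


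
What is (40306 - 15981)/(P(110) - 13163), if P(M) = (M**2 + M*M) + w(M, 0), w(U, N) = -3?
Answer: 24325/11034 ≈ 2.2045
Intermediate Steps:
P(M) = -3 + 2*M**2 (P(M) = (M**2 + M*M) - 3 = (M**2 + M**2) - 3 = 2*M**2 - 3 = -3 + 2*M**2)
(40306 - 15981)/(P(110) - 13163) = (40306 - 15981)/((-3 + 2*110**2) - 13163) = 24325/((-3 + 2*12100) - 13163) = 24325/((-3 + 24200) - 13163) = 24325/(24197 - 13163) = 24325/11034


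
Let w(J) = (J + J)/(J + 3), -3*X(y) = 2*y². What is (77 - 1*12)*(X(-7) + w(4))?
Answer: -43030/21 ≈ -2049.0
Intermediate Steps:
X(y) = -2*y²/3
w(J) = 2*J/(3 + J) (w(J) = (2*J)/(3 + J) = 2*J/(3 + J))
(77 - 1*12)*(X(-7) + w(4)) = (77 - 1*12)*(-⅔*(-7)² + 2*4/(3 + 4)) = (77 - 12)*(-⅔*49 + 2*4/7) = 65*(-98/3 + 2*4*(⅐)) = 65*(-98/3 + 8/7) = 65*(-662/21) = -43030/21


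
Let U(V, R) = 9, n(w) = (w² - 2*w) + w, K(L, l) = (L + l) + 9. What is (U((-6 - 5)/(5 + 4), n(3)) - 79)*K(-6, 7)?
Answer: -700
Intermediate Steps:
K(L, l) = 9 + L + l
n(w) = w² - w
(U((-6 - 5)/(5 + 4), n(3)) - 79)*K(-6, 7) = (9 - 79)*(9 - 6 + 7) = -70*10 = -700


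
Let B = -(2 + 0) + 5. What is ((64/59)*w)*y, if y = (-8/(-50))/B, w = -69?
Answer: -5888/1475 ≈ -3.9919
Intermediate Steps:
B = 3 (B = -1*2 + 5 = -2 + 5 = 3)
y = 4/75 (y = -8/(-50)/3 = -8*(-1/50)*(1/3) = (4/25)*(1/3) = 4/75 ≈ 0.053333)
((64/59)*w)*y = ((64/59)*(-69))*(4/75) = -4416/59*4/75 = -5888/1475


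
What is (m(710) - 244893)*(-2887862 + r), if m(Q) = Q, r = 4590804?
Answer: -415829486386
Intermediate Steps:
(m(710) - 244893)*(-2887862 + r) = (710 - 244893)*(-2887862 + 4590804) = -244183*1702942 = -415829486386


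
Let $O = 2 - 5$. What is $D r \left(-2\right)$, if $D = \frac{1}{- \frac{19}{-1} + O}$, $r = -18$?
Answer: $\frac{9}{4} \approx 2.25$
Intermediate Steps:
$O = -3$ ($O = 2 - 5 = -3$)
$D = \frac{1}{16}$ ($D = \frac{1}{- \frac{19}{-1} - 3} = \frac{1}{\left(-19\right) \left(-1\right) - 3} = \frac{1}{19 - 3} = \frac{1}{16} \approx 0.0625$)
$D r \left(-2\right) = \frac{1}{16} \left(-18\right) \left(-2\right) = \left(- \frac{9}{8}\right) \left(-2\right) = \frac{9}{4}$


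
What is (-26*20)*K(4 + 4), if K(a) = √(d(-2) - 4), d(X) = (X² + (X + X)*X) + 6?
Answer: -520*√14 ≈ -1945.7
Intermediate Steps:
d(X) = 6 + 3*X² (d(X) = (X² + (2*X)*X) + 6 = (X² + 2*X²) + 6 = 3*X² + 6 = 6 + 3*X²)
K(a) = √14 (K(a) = √((6 + 3*(-2)²) - 4) = √((6 + 3*4) - 4) = √((6 + 12) - 4) = √(18 - 4) = √14)
(-26*20)*K(4 + 4) = (-26*20)*√14 = -520*√14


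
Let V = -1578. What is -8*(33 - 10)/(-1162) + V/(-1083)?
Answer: 338818/209741 ≈ 1.6154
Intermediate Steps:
-8*(33 - 10)/(-1162) + V/(-1083) = -8*(33 - 10)/(-1162) - 1578/(-1083) = -8*23*(-1/1162) - 1578*(-1/1083) = -184*(-1/1162) + 526/361 = 92/581 + 526/361 = 338818/209741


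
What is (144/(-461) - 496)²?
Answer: 52349440000/212521 ≈ 2.4633e+5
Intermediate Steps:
(144/(-461) - 496)² = (144*(-1/461) - 496)² = (-144/461 - 496)² = (-228800/461)² = 52349440000/212521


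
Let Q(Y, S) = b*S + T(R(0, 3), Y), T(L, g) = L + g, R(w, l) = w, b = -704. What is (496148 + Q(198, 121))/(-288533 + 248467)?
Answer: -205581/20033 ≈ -10.262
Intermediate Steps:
Q(Y, S) = Y - 704*S (Q(Y, S) = -704*S + (0 + Y) = -704*S + Y = Y - 704*S)
(496148 + Q(198, 121))/(-288533 + 248467) = (496148 + (198 - 704*121))/(-288533 + 248467) = (496148 + (198 - 85184))/(-40066) = (496148 - 84986)*(-1/40066) = 411162*(-1/40066) = -205581/20033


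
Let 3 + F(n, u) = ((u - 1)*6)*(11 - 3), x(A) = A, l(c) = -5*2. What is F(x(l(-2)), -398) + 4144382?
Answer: 4125227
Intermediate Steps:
l(c) = -10
F(n, u) = -51 + 48*u (F(n, u) = -3 + ((u - 1)*6)*(11 - 3) = -3 + ((-1 + u)*6)*8 = -3 + (-6 + 6*u)*8 = -3 + (-48 + 48*u) = -51 + 48*u)
F(x(l(-2)), -398) + 4144382 = (-51 + 48*(-398)) + 4144382 = (-51 - 19104) + 4144382 = -19155 + 4144382 = 4125227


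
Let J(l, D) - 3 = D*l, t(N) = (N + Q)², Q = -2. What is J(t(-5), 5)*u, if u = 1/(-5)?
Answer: -248/5 ≈ -49.600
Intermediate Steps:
t(N) = (-2 + N)² (t(N) = (N - 2)² = (-2 + N)²)
J(l, D) = 3 + D*l
u = -⅕ ≈ -0.20000
J(t(-5), 5)*u = (3 + 5*(-2 - 5)²)*(-⅕) = (3 + 5*(-7)²)*(-⅕) = (3 + 5*49)*(-⅕) = (3 + 245)*(-⅕) = 248*(-⅕) = -248/5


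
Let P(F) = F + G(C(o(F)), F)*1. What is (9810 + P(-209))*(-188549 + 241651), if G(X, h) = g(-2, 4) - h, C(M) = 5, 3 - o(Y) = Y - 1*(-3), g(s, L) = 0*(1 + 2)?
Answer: 520930620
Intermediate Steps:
g(s, L) = 0 (g(s, L) = 0*3 = 0)
o(Y) = -Y (o(Y) = 3 - (Y - 1*(-3)) = 3 - (Y + 3) = 3 - (3 + Y) = 3 + (-3 - Y) = -Y)
G(X, h) = -h (G(X, h) = 0 - h = -h)
P(F) = 0 (P(F) = F - F*1 = F - F = 0)
(9810 + P(-209))*(-188549 + 241651) = (9810 + 0)*(-188549 + 241651) = 9810*53102 = 520930620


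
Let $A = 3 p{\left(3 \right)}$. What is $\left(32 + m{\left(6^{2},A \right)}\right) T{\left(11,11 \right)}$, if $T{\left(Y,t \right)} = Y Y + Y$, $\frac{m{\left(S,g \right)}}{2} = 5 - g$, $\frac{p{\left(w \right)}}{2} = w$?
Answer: $792$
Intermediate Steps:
$p{\left(w \right)} = 2 w$
$A = 18$ ($A = 3 \cdot 2 \cdot 3 = 3 \cdot 6 = 18$)
$m{\left(S,g \right)} = 10 - 2 g$ ($m{\left(S,g \right)} = 2 \left(5 - g\right) = 10 - 2 g$)
$T{\left(Y,t \right)} = Y + Y^{2}$ ($T{\left(Y,t \right)} = Y^{2} + Y = Y + Y^{2}$)
$\left(32 + m{\left(6^{2},A \right)}\right) T{\left(11,11 \right)} = \left(32 + \left(10 - 36\right)\right) 11 \left(1 + 11\right) = \left(32 + \left(10 - 36\right)\right) 11 \cdot 12 = \left(32 - 26\right) 132 = 6 \cdot 132 = 792$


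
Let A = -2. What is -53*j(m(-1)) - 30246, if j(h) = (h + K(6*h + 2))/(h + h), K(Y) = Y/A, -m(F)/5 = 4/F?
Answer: -1207667/40 ≈ -30192.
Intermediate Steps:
m(F) = -20/F
K(Y) = -Y/2 (K(Y) = Y/(-2) = Y*(-½) = -Y/2)
j(h) = (-1 - 2*h)/(2*h) (j(h) = (h - (6*h + 2)/2)/(h + h) = (h - (2 + 6*h)/2)/((2*h)) = (h + (-1 - 3*h))*(1/(2*h)) = (-1 - 2*h)*(1/(2*h)) = (-1 - 2*h)/(2*h))
-53*j(m(-1)) - 30246 = -53*(-½ - (-20)/(-1))/((-20/(-1))) - 30246 = -53*(-½ - (-20)*(-1))/((-20*(-1))) - 30246 = -53*(-½ - 1*20)/20 - 30246 = -53*(-½ - 20)/20 - 30246 = -53*(-41)/(20*2) - 30246 = -53*(-41/40) - 30246 = 2173/40 - 30246 = -1207667/40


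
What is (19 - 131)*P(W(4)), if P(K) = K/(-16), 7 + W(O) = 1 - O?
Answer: -70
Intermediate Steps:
W(O) = -6 - O (W(O) = -7 + (1 - O) = -6 - O)
P(K) = -K/16 (P(K) = K*(-1/16) = -K/16)
(19 - 131)*P(W(4)) = (19 - 131)*(-(-6 - 1*4)/16) = -(-7)*(-6 - 4) = -(-7)*(-10) = -112*5/8 = -70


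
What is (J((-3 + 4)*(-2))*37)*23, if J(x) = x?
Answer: -1702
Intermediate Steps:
(J((-3 + 4)*(-2))*37)*23 = (((-3 + 4)*(-2))*37)*23 = ((1*(-2))*37)*23 = -2*37*23 = -74*23 = -1702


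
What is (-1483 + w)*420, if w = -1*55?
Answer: -645960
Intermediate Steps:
w = -55
(-1483 + w)*420 = (-1483 - 55)*420 = -1538*420 = -645960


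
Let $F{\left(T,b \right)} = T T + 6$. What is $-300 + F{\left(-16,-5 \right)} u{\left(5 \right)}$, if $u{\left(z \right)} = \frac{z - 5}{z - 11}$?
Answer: $-300$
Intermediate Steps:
$u{\left(z \right)} = \frac{-5 + z}{-11 + z}$
$F{\left(T,b \right)} = 6 + T^{2}$ ($F{\left(T,b \right)} = T^{2} + 6 = 6 + T^{2}$)
$-300 + F{\left(-16,-5 \right)} u{\left(5 \right)} = -300 + \left(6 + \left(-16\right)^{2}\right) \frac{-5 + 5}{-11 + 5} = -300 + \left(6 + 256\right) \frac{1}{-6} \cdot 0 = -300 + 262 \left(\left(- \frac{1}{6}\right) 0\right) = -300 + 262 \cdot 0 = -300 + 0 = -300$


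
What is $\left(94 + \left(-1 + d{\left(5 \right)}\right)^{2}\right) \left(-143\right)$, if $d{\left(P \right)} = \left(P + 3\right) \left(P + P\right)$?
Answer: $-905905$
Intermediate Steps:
$d{\left(P \right)} = 2 P \left(3 + P\right)$ ($d{\left(P \right)} = \left(3 + P\right) 2 P = 2 P \left(3 + P\right)$)
$\left(94 + \left(-1 + d{\left(5 \right)}\right)^{2}\right) \left(-143\right) = \left(94 + \left(-1 + 2 \cdot 5 \left(3 + 5\right)\right)^{2}\right) \left(-143\right) = \left(94 + \left(-1 + 2 \cdot 5 \cdot 8\right)^{2}\right) \left(-143\right) = \left(94 + \left(-1 + 80\right)^{2}\right) \left(-143\right) = \left(94 + 79^{2}\right) \left(-143\right) = \left(94 + 6241\right) \left(-143\right) = 6335 \left(-143\right) = -905905$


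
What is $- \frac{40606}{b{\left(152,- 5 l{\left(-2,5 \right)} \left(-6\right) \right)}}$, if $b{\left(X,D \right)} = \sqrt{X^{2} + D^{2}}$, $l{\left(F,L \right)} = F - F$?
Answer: $- \frac{20303}{76} \approx -267.14$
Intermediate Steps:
$l{\left(F,L \right)} = 0$
$b{\left(X,D \right)} = \sqrt{D^{2} + X^{2}}$
$- \frac{40606}{b{\left(152,- 5 l{\left(-2,5 \right)} \left(-6\right) \right)}} = - \frac{40606}{\sqrt{\left(\left(-5\right) 0 \left(-6\right)\right)^{2} + 152^{2}}} = - \frac{40606}{\sqrt{\left(0 \left(-6\right)\right)^{2} + 23104}} = - \frac{40606}{\sqrt{0^{2} + 23104}} = - \frac{40606}{\sqrt{0 + 23104}} = - \frac{40606}{\sqrt{23104}} = - \frac{40606}{152} = \left(-40606\right) \frac{1}{152} = - \frac{20303}{76}$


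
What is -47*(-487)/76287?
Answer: 22889/76287 ≈ 0.30004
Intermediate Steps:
-47*(-487)/76287 = 22889*(1/76287) = 22889/76287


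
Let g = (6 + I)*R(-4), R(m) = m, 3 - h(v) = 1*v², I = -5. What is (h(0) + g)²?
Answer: 1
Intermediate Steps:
h(v) = 3 - v²
g = -4 (g = (6 - 5)*(-4) = 1*(-4) = -4)
(h(0) + g)² = ((3 - 1*0²) - 4)² = ((3 - 1*0) - 4)² = ((3 + 0) - 4)² = (3 - 4)² = (-1)² = 1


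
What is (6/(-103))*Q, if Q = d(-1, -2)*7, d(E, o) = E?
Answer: 42/103 ≈ 0.40777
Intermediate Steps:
Q = -7 (Q = -1*7 = -7)
(6/(-103))*Q = (6/(-103))*(-7) = (6*(-1/103))*(-7) = -6/103*(-7) = 42/103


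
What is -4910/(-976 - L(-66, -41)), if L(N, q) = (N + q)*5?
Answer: 4910/441 ≈ 11.134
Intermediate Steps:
L(N, q) = 5*N + 5*q
-4910/(-976 - L(-66, -41)) = -4910/(-976 - (5*(-66) + 5*(-41))) = -4910/(-976 - (-330 - 205)) = -4910/(-976 - 1*(-535)) = -4910/(-976 + 535) = -4910/(-441) = -4910*(-1/441) = 4910/441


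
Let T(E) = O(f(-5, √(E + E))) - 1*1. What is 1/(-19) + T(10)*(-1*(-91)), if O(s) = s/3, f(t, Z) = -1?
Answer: -6919/57 ≈ -121.39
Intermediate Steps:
O(s) = s/3 (O(s) = s*(⅓) = s/3)
T(E) = -4/3 (T(E) = (⅓)*(-1) - 1*1 = -⅓ - 1 = -4/3)
1/(-19) + T(10)*(-1*(-91)) = 1/(-19) - (-4)*(-91)/3 = -1/19 - 4/3*91 = -1/19 - 364/3 = -6919/57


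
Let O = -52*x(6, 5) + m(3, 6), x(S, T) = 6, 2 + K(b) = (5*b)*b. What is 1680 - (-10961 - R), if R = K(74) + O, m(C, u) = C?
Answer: 39710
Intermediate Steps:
K(b) = -2 + 5*b² (K(b) = -2 + (5*b)*b = -2 + 5*b²)
O = -309 (O = -52*6 + 3 = -312 + 3 = -309)
R = 27069 (R = (-2 + 5*74²) - 309 = (-2 + 5*5476) - 309 = (-2 + 27380) - 309 = 27378 - 309 = 27069)
1680 - (-10961 - R) = 1680 - (-10961 - 1*27069) = 1680 - (-10961 - 27069) = 1680 - 1*(-38030) = 1680 + 38030 = 39710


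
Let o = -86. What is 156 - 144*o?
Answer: 12540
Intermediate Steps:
156 - 144*o = 156 - 144*(-86) = 156 + 12384 = 12540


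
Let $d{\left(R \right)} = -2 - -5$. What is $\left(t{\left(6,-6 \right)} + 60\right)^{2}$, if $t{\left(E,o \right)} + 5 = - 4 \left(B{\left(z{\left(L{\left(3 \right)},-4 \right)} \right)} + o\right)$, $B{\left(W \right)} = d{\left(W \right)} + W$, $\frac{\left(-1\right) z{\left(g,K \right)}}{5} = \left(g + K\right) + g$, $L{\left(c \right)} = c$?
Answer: $11449$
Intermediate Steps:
$d{\left(R \right)} = 3$ ($d{\left(R \right)} = -2 + 5 = 3$)
$z{\left(g,K \right)} = - 10 g - 5 K$ ($z{\left(g,K \right)} = - 5 \left(\left(g + K\right) + g\right) = - 5 \left(\left(K + g\right) + g\right) = - 5 \left(K + 2 g\right) = - 10 g - 5 K$)
$B{\left(W \right)} = 3 + W$
$t{\left(E,o \right)} = 23 - 4 o$ ($t{\left(E,o \right)} = -5 - 4 \left(\left(3 - 10\right) + o\right) = -5 - 4 \left(-7 + o\right) = -5 - \left(-28 + 4 o\right) = 23 - 4 o$)
$\left(t{\left(6,-6 \right)} + 60\right)^{2} = \left(\left(23 - -24\right) + 60\right)^{2} = \left(\left(23 + 24\right) + 60\right)^{2} = \left(47 + 60\right)^{2} = 107^{2} = 11449$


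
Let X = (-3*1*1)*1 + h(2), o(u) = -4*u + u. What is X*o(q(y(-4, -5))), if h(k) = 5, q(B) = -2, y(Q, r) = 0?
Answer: 12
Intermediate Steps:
o(u) = -3*u
X = 2 (X = (-3*1*1)*1 + 5 = -3*1*1 + 5 = -3*1 + 5 = -3 + 5 = 2)
X*o(q(y(-4, -5))) = 2*(-3*(-2)) = 2*6 = 12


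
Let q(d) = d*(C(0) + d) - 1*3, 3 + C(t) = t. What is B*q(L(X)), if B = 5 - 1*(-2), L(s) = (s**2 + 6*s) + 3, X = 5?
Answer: 22309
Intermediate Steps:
L(s) = 3 + s**2 + 6*s
C(t) = -3 + t
B = 7 (B = 5 + 2 = 7)
q(d) = -3 + d*(-3 + d) (q(d) = d*((-3 + 0) + d) - 1*3 = d*(-3 + d) - 3 = -3 + d*(-3 + d))
B*q(L(X)) = 7*(-3 + (3 + 5**2 + 6*5)**2 - 3*(3 + 5**2 + 6*5)) = 7*(-3 + (3 + 25 + 30)**2 - 3*(3 + 25 + 30)) = 7*(-3 + 58**2 - 3*58) = 7*(-3 + 3364 - 174) = 7*3187 = 22309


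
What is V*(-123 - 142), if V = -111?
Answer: 29415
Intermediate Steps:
V*(-123 - 142) = -111*(-123 - 142) = -111*(-265) = 29415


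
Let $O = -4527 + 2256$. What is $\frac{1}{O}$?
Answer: $- \frac{1}{2271} \approx -0.00044033$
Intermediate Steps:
$O = -2271$
$\frac{1}{O} = \frac{1}{-2271} = - \frac{1}{2271}$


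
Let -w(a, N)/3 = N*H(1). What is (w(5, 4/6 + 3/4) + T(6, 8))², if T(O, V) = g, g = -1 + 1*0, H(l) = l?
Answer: 441/16 ≈ 27.563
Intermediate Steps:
w(a, N) = -3*N
g = -1 (g = -1 + 0 = -1)
T(O, V) = -1
(w(5, 4/6 + 3/4) + T(6, 8))² = (-3*(4/6 + 3/4) - 1)² = (-3*(4*(⅙) + 3*(¼)) - 1)² = (-3*(⅔ + ¾) - 1)² = (-3*17/12 - 1)² = (-17/4 - 1)² = (-21/4)² = 441/16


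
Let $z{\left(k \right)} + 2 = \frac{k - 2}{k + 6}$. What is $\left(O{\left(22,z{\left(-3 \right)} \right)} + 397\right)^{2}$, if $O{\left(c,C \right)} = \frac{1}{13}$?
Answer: $\frac{26646244}{169} \approx 1.5767 \cdot 10^{5}$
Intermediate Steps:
$z{\left(k \right)} = -2 + \frac{-2 + k}{6 + k}$ ($z{\left(k \right)} = -2 + \frac{k - 2}{k + 6} = -2 + \frac{-2 + k}{6 + k}$)
$O{\left(c,C \right)} = \frac{1}{13}$
$\left(O{\left(22,z{\left(-3 \right)} \right)} + 397\right)^{2} = \left(\frac{1}{13} + 397\right)^{2} = \left(\frac{5162}{13}\right)^{2} = \frac{26646244}{169}$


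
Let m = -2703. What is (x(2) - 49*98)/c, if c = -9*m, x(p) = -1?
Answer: -1601/8109 ≈ -0.19743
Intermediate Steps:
c = 24327 (c = -9*(-2703) = 24327)
(x(2) - 49*98)/c = (-1 - 49*98)/24327 = (-1 - 4802)*(1/24327) = -4803*1/24327 = -1601/8109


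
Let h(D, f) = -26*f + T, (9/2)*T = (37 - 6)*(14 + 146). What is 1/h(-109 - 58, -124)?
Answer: 9/38936 ≈ 0.00023115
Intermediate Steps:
T = 9920/9 (T = 2*((37 - 6)*(14 + 146))/9 = 2*(31*160)/9 = (2/9)*4960 = 9920/9 ≈ 1102.2)
h(D, f) = 9920/9 - 26*f (h(D, f) = -26*f + 9920/9 = 9920/9 - 26*f)
1/h(-109 - 58, -124) = 1/(9920/9 - 26*(-124)) = 1/(9920/9 + 3224) = 1/(38936/9) = 9/38936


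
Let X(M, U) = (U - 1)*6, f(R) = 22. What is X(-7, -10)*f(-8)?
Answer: -1452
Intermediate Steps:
X(M, U) = -6 + 6*U (X(M, U) = (-1 + U)*6 = -6 + 6*U)
X(-7, -10)*f(-8) = (-6 + 6*(-10))*22 = (-6 - 60)*22 = -66*22 = -1452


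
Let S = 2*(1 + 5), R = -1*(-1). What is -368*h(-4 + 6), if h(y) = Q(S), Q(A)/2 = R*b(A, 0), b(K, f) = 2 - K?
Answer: 7360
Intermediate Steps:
R = 1
S = 12 (S = 2*6 = 12)
Q(A) = 4 - 2*A (Q(A) = 2*(1*(2 - A)) = 2*(2 - A) = 4 - 2*A)
h(y) = -20 (h(y) = 4 - 2*12 = 4 - 24 = -20)
-368*h(-4 + 6) = -368*(-20) = 7360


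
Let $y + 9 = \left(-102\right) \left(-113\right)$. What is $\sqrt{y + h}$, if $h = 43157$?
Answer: $\sqrt{54674} \approx 233.82$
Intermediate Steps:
$y = 11517$ ($y = -9 - -11526 = -9 + 11526 = 11517$)
$\sqrt{y + h} = \sqrt{11517 + 43157} = \sqrt{54674}$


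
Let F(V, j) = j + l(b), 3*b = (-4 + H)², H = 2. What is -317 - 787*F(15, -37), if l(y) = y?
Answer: 83258/3 ≈ 27753.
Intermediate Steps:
b = 4/3 (b = (-4 + 2)²/3 = (⅓)*(-2)² = (⅓)*4 = 4/3 ≈ 1.3333)
F(V, j) = 4/3 + j (F(V, j) = j + 4/3 = 4/3 + j)
-317 - 787*F(15, -37) = -317 - 787*(4/3 - 37) = -317 - 787*(-107/3) = -317 + 84209/3 = 83258/3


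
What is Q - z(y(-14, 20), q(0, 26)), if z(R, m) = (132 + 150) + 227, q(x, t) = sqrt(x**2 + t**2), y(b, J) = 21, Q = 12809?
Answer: 12300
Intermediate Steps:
q(x, t) = sqrt(t**2 + x**2)
z(R, m) = 509 (z(R, m) = 282 + 227 = 509)
Q - z(y(-14, 20), q(0, 26)) = 12809 - 1*509 = 12809 - 509 = 12300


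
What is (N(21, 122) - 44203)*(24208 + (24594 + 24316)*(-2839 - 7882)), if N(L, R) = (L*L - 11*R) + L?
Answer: 23638815801866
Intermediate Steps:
N(L, R) = L + L**2 - 11*R (N(L, R) = (L**2 - 11*R) + L = L + L**2 - 11*R)
(N(21, 122) - 44203)*(24208 + (24594 + 24316)*(-2839 - 7882)) = ((21 + 21**2 - 11*122) - 44203)*(24208 + (24594 + 24316)*(-2839 - 7882)) = ((21 + 441 - 1342) - 44203)*(24208 + 48910*(-10721)) = (-880 - 44203)*(24208 - 524364110) = -45083*(-524339902) = 23638815801866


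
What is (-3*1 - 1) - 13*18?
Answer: -238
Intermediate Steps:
(-3*1 - 1) - 13*18 = (-3 - 1) - 234 = -4 - 234 = -238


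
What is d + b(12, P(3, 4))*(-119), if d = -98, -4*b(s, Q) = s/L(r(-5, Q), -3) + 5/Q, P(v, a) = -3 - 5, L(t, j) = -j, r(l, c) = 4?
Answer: 77/32 ≈ 2.4063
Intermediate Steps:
P(v, a) = -8
b(s, Q) = -5/(4*Q) - s/12 (b(s, Q) = -(s/((-1*(-3))) + 5/Q)/4 = -(s/3 + 5/Q)/4 = -(5/Q + s/3)/4 = -5/(4*Q) - s/12)
d + b(12, P(3, 4))*(-119) = -98 + ((1/12)*(-15 - 1*(-8)*12)/(-8))*(-119) = -98 + ((1/12)*(-1/8)*(-15 + 96))*(-119) = -98 + ((1/12)*(-1/8)*81)*(-119) = -98 - 27/32*(-119) = -98 + 3213/32 = 77/32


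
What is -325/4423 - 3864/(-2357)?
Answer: 16324447/10425011 ≈ 1.5659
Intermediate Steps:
-325/4423 - 3864/(-2357) = -325*1/4423 - 3864*(-1/2357) = -325/4423 + 3864/2357 = 16324447/10425011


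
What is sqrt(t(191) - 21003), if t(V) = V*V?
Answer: sqrt(15478) ≈ 124.41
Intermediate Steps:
t(V) = V**2
sqrt(t(191) - 21003) = sqrt(191**2 - 21003) = sqrt(36481 - 21003) = sqrt(15478)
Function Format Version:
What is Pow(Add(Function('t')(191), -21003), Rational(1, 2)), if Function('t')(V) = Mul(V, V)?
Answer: Pow(15478, Rational(1, 2)) ≈ 124.41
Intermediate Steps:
Function('t')(V) = Pow(V, 2)
Pow(Add(Function('t')(191), -21003), Rational(1, 2)) = Pow(Add(Pow(191, 2), -21003), Rational(1, 2)) = Pow(Add(36481, -21003), Rational(1, 2)) = Pow(15478, Rational(1, 2))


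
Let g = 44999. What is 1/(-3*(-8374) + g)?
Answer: 1/70121 ≈ 1.4261e-5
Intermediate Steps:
1/(-3*(-8374) + g) = 1/(-3*(-8374) + 44999) = 1/(25122 + 44999) = 1/70121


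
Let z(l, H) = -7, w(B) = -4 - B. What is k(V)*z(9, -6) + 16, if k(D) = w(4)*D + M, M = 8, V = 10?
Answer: 520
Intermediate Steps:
k(D) = 8 - 8*D (k(D) = (-4 - 1*4)*D + 8 = (-4 - 4)*D + 8 = -8*D + 8 = 8 - 8*D)
k(V)*z(9, -6) + 16 = (8 - 8*10)*(-7) + 16 = (8 - 80)*(-7) + 16 = -72*(-7) + 16 = 504 + 16 = 520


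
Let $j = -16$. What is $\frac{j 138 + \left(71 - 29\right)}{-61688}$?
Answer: $\frac{1083}{30844} \approx 0.035112$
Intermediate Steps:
$\frac{j 138 + \left(71 - 29\right)}{-61688} = \frac{\left(-16\right) 138 + \left(71 - 29\right)}{-61688} = \left(-2208 + \left(71 - 29\right)\right) \left(- \frac{1}{61688}\right) = \left(-2208 + 42\right) \left(- \frac{1}{61688}\right) = \left(-2166\right) \left(- \frac{1}{61688}\right) = \frac{1083}{30844}$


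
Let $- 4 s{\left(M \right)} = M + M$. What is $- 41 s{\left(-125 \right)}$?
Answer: $- \frac{5125}{2} \approx -2562.5$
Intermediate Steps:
$s{\left(M \right)} = - \frac{M}{2}$ ($s{\left(M \right)} = - \frac{M + M}{4} = - \frac{2 M}{4} = - \frac{M}{2}$)
$- 41 s{\left(-125 \right)} = - 41 \left(\left(- \frac{1}{2}\right) \left(-125\right)\right) = \left(-41\right) \frac{125}{2} = - \frac{5125}{2}$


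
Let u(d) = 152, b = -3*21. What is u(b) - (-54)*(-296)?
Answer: -15832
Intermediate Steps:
b = -63
u(b) - (-54)*(-296) = 152 - (-54)*(-296) = 152 - 1*15984 = 152 - 15984 = -15832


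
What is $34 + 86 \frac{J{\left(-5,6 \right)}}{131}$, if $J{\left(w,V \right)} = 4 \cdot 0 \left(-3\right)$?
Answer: $34$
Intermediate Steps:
$J{\left(w,V \right)} = 0$ ($J{\left(w,V \right)} = 0 \left(-3\right) = 0$)
$34 + 86 \frac{J{\left(-5,6 \right)}}{131} = 34 + 86 \cdot \frac{0}{131} = 34 + 86 \cdot 0 \cdot \frac{1}{131} = 34 + 86 \cdot 0 = 34 + 0 = 34$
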